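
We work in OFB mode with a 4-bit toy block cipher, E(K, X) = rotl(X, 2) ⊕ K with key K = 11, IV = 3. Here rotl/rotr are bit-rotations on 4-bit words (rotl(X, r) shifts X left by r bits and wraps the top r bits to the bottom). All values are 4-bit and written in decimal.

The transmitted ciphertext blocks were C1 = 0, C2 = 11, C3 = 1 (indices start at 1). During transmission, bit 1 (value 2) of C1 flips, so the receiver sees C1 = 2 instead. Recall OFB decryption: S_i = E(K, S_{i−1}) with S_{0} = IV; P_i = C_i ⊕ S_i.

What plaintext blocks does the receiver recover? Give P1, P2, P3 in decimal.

P1 = 5, P2 = 13, P3 = 3

Only C1 changed, to 2. In OFB, a change in C_i flips the same bit in P_i only; the keystream is unaffected. Decrypting the received ciphertext:
P1: S = E(K, 3) = 7; 2 ⊕ 7 = 5.
P2: S = E(K, 7) = 6; 11 ⊕ 6 = 13.
P3: S = E(K, 6) = 2; 1 ⊕ 2 = 3.
Blocks that differ from the original plaintext: P1.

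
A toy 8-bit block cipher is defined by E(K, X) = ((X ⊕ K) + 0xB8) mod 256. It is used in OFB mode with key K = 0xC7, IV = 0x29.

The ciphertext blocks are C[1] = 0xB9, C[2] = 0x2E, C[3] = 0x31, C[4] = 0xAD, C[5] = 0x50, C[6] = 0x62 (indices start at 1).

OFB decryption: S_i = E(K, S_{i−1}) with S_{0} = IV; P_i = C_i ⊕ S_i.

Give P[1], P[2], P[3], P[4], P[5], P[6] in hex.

P[1]: S = E(K, 0x29) = 0xA6; 0xB9 ⊕ 0xA6 = 0x1F.
P[2]: S = E(K, 0xA6) = 0x19; 0x2E ⊕ 0x19 = 0x37.
P[3]: S = E(K, 0x19) = 0x96; 0x31 ⊕ 0x96 = 0xA7.
P[4]: S = E(K, 0x96) = 0x09; 0xAD ⊕ 0x09 = 0xA4.
P[5]: S = E(K, 0x09) = 0x86; 0x50 ⊕ 0x86 = 0xD6.
P[6]: S = E(K, 0x86) = 0xF9; 0x62 ⊕ 0xF9 = 0x9B.

P[1] = 0x1F, P[2] = 0x37, P[3] = 0xA7, P[4] = 0xA4, P[5] = 0xD6, P[6] = 0x9B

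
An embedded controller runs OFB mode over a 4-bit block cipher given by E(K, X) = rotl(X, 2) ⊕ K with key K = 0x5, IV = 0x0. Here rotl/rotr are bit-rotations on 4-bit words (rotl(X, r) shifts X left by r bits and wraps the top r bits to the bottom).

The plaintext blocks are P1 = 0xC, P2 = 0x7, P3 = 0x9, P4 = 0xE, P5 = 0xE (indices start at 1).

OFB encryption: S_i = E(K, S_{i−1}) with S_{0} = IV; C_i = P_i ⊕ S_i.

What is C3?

C3 = 0xC

C1: S = E(K, 0x0) = 0x5; 0xC ⊕ 0x5 = 0x9.
C2: S = E(K, 0x5) = 0x0; 0x7 ⊕ 0x0 = 0x7.
C3: S = E(K, 0x0) = 0x5; 0x9 ⊕ 0x5 = 0xC.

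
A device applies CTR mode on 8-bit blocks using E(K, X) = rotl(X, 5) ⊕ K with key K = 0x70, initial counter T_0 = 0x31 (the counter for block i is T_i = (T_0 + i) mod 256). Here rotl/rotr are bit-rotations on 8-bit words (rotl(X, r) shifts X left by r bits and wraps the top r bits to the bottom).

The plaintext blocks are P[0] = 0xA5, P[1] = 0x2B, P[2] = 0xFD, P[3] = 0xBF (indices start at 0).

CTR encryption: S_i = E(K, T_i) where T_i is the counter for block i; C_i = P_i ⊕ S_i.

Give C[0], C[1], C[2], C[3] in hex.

C[0] = 0xF3, C[1] = 0x1D, C[2] = 0xEB, C[3] = 0x49

C[0]: T = 0x31, S = E(K, T) = 0x56; 0xA5 ⊕ 0x56 = 0xF3.
C[1]: T = 0x32, S = E(K, T) = 0x36; 0x2B ⊕ 0x36 = 0x1D.
C[2]: T = 0x33, S = E(K, T) = 0x16; 0xFD ⊕ 0x16 = 0xEB.
C[3]: T = 0x34, S = E(K, T) = 0xF6; 0xBF ⊕ 0xF6 = 0x49.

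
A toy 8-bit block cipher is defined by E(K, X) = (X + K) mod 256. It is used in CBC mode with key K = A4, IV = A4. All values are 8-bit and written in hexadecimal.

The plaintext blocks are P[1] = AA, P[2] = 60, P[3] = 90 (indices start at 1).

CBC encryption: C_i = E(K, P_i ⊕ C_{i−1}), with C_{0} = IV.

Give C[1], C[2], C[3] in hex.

C[1] = B2, C[2] = 76, C[3] = 8A

C[1]: P[1] ⊕ A4 = 0E; E(K, 0E) = B2.
C[2]: P[2] ⊕ B2 = D2; E(K, D2) = 76.
C[3]: P[3] ⊕ 76 = E6; E(K, E6) = 8A.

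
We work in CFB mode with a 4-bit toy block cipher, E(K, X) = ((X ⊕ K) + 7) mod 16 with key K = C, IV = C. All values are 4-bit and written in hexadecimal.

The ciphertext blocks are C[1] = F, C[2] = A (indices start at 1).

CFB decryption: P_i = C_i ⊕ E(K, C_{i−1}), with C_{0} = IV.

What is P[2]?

P[2] = 0

P[2]: E(K, F) = A; A ⊕ A = 0.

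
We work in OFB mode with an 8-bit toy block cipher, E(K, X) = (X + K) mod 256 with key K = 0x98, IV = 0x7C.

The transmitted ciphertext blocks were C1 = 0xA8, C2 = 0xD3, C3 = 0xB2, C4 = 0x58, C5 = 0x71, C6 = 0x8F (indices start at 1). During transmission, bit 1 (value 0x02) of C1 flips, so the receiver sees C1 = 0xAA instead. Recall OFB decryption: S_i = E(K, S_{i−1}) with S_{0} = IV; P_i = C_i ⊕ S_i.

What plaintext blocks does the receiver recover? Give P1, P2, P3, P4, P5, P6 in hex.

P1 = 0xBE, P2 = 0x7F, P3 = 0xF6, P4 = 0x84, P5 = 0x05, P6 = 0x83

Only C1 changed, to 0xAA. In OFB, a change in C_i flips the same bit in P_i only; the keystream is unaffected. Decrypting the received ciphertext:
P1: S = E(K, 0x7C) = 0x14; 0xAA ⊕ 0x14 = 0xBE.
P2: S = E(K, 0x14) = 0xAC; 0xD3 ⊕ 0xAC = 0x7F.
P3: S = E(K, 0xAC) = 0x44; 0xB2 ⊕ 0x44 = 0xF6.
P4: S = E(K, 0x44) = 0xDC; 0x58 ⊕ 0xDC = 0x84.
P5: S = E(K, 0xDC) = 0x74; 0x71 ⊕ 0x74 = 0x05.
P6: S = E(K, 0x74) = 0x0C; 0x8F ⊕ 0x0C = 0x83.
Blocks that differ from the original plaintext: P1.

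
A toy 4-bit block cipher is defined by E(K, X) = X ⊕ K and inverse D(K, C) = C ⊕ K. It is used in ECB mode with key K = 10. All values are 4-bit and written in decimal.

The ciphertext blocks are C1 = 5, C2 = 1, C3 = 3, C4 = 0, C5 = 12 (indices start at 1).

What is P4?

ECB decryption: P_i = D(K, C_i).
P4: D(K, 0) = 10.

P4 = 10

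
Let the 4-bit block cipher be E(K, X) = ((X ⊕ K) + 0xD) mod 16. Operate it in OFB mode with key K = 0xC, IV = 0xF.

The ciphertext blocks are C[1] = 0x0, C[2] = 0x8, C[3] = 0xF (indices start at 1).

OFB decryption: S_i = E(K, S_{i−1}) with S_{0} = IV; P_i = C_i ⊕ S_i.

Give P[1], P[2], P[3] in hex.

P[1]: S = E(K, 0xF) = 0x0; 0x0 ⊕ 0x0 = 0x0.
P[2]: S = E(K, 0x0) = 0x9; 0x8 ⊕ 0x9 = 0x1.
P[3]: S = E(K, 0x9) = 0x2; 0xF ⊕ 0x2 = 0xD.

P[1] = 0x0, P[2] = 0x1, P[3] = 0xD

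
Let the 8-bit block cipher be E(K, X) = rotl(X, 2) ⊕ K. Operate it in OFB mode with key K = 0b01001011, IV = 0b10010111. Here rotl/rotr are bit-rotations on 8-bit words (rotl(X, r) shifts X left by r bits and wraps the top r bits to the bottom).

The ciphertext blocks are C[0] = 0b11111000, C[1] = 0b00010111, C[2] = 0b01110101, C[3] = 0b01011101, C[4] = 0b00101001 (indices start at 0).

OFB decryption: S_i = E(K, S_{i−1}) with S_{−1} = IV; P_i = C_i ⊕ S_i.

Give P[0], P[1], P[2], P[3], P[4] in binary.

P[0]: S = E(K, 0b10010111) = 0b00010101; 0b11111000 ⊕ 0b00010101 = 0b11101101.
P[1]: S = E(K, 0b00010101) = 0b00011111; 0b00010111 ⊕ 0b00011111 = 0b00001000.
P[2]: S = E(K, 0b00011111) = 0b00110111; 0b01110101 ⊕ 0b00110111 = 0b01000010.
P[3]: S = E(K, 0b00110111) = 0b10010111; 0b01011101 ⊕ 0b10010111 = 0b11001010.
P[4]: S = E(K, 0b10010111) = 0b00010101; 0b00101001 ⊕ 0b00010101 = 0b00111100.

P[0] = 0b11101101, P[1] = 0b00001000, P[2] = 0b01000010, P[3] = 0b11001010, P[4] = 0b00111100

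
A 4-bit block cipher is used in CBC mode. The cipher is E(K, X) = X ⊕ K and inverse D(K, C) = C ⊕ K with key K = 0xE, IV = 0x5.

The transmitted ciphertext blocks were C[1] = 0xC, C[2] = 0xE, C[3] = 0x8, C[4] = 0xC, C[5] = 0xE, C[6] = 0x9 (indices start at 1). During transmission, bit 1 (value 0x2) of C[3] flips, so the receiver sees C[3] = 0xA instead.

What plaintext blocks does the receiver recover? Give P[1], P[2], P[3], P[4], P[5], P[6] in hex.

CBC decryption: P_i = D(K, C_i) ⊕ C_{i−1}, with C_{0} = IV.
Only C[3] changed, to 0xA. In CBC, a change in C_i garbles P_i and flips the same bit in P_{i+1}. Decrypting the received ciphertext:
P[1]: D(K, 0xC) = 0x2; 0x2 ⊕ 0x5 = 0x7.
P[2]: D(K, 0xE) = 0x0; 0x0 ⊕ 0xC = 0xC.
P[3]: D(K, 0xA) = 0x4; 0x4 ⊕ 0xE = 0xA.
P[4]: D(K, 0xC) = 0x2; 0x2 ⊕ 0xA = 0x8.
P[5]: D(K, 0xE) = 0x0; 0x0 ⊕ 0xC = 0xC.
P[6]: D(K, 0x9) = 0x7; 0x7 ⊕ 0xE = 0x9.
Blocks that differ from the original plaintext: P[3], P[4].

P[1] = 0x7, P[2] = 0xC, P[3] = 0xA, P[4] = 0x8, P[5] = 0xC, P[6] = 0x9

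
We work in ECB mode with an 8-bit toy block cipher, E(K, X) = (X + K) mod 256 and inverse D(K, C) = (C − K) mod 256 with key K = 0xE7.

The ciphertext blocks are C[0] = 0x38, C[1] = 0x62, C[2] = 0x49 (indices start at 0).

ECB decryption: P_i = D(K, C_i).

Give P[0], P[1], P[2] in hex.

P[0] = 0x51, P[1] = 0x7B, P[2] = 0x62

P[0]: D(K, 0x38) = 0x51.
P[1]: D(K, 0x62) = 0x7B.
P[2]: D(K, 0x49) = 0x62.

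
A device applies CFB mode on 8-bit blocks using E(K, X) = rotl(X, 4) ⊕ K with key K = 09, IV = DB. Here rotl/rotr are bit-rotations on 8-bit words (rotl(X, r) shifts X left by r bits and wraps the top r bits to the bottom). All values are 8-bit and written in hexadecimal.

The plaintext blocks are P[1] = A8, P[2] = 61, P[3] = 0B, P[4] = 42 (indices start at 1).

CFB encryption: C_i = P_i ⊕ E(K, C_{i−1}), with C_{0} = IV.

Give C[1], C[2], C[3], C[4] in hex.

C[1] = 1C, C[2] = A9, C[3] = 98, C[4] = C2

C[1]: E(K, DB) = B4; A8 ⊕ B4 = 1C.
C[2]: E(K, 1C) = C8; 61 ⊕ C8 = A9.
C[3]: E(K, A9) = 93; 0B ⊕ 93 = 98.
C[4]: E(K, 98) = 80; 42 ⊕ 80 = C2.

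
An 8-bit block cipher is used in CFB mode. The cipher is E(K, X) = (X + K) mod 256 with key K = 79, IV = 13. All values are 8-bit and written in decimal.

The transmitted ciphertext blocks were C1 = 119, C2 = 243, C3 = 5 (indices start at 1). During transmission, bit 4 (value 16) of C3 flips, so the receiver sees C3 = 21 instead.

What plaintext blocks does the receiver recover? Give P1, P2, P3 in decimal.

CFB decryption: P_i = C_i ⊕ E(K, C_{i−1}), with C_{0} = IV.
Only C3 changed, to 21. In CFB, a change in C_i flips the same bit in P_i and garbles P_{i+1}. Decrypting the received ciphertext:
P1: E(K, 13) = 92; 119 ⊕ 92 = 43.
P2: E(K, 119) = 198; 243 ⊕ 198 = 53.
P3: E(K, 243) = 66; 21 ⊕ 66 = 87.
Blocks that differ from the original plaintext: P3.

P1 = 43, P2 = 53, P3 = 87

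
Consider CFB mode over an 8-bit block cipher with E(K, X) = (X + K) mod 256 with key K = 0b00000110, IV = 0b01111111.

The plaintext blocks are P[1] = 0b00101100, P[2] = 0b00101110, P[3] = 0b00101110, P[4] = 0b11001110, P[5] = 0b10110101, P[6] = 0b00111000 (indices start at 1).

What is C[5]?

C[5] = 0b11010010

CFB encryption: C_i = P_i ⊕ E(K, C_{i−1}), with C_{0} = IV.
C[1]: E(K, 0b01111111) = 0b10000101; 0b00101100 ⊕ 0b10000101 = 0b10101001.
C[2]: E(K, 0b10101001) = 0b10101111; 0b00101110 ⊕ 0b10101111 = 0b10000001.
C[3]: E(K, 0b10000001) = 0b10000111; 0b00101110 ⊕ 0b10000111 = 0b10101001.
C[4]: E(K, 0b10101001) = 0b10101111; 0b11001110 ⊕ 0b10101111 = 0b01100001.
C[5]: E(K, 0b01100001) = 0b01100111; 0b10110101 ⊕ 0b01100111 = 0b11010010.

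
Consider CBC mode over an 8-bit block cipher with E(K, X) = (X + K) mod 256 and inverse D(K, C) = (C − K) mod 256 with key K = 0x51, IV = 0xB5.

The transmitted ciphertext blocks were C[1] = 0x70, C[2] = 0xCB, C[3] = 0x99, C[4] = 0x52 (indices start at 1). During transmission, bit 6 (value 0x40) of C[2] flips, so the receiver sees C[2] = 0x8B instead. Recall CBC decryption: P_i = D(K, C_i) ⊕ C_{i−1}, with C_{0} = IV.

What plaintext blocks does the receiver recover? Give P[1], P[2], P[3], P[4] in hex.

P[1] = 0xAA, P[2] = 0x4A, P[3] = 0xC3, P[4] = 0x98

Only C[2] changed, to 0x8B. In CBC, a change in C_i garbles P_i and flips the same bit in P_{i+1}. Decrypting the received ciphertext:
P[1]: D(K, 0x70) = 0x1F; 0x1F ⊕ 0xB5 = 0xAA.
P[2]: D(K, 0x8B) = 0x3A; 0x3A ⊕ 0x70 = 0x4A.
P[3]: D(K, 0x99) = 0x48; 0x48 ⊕ 0x8B = 0xC3.
P[4]: D(K, 0x52) = 0x01; 0x01 ⊕ 0x99 = 0x98.
Blocks that differ from the original plaintext: P[2], P[3].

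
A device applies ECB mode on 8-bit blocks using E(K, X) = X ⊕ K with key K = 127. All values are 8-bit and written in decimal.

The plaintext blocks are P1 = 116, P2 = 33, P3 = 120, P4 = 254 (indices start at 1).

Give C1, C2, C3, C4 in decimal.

ECB encryption: C_i = E(K, P_i).
C1: E(K, 116) = 11.
C2: E(K, 33) = 94.
C3: E(K, 120) = 7.
C4: E(K, 254) = 129.

C1 = 11, C2 = 94, C3 = 7, C4 = 129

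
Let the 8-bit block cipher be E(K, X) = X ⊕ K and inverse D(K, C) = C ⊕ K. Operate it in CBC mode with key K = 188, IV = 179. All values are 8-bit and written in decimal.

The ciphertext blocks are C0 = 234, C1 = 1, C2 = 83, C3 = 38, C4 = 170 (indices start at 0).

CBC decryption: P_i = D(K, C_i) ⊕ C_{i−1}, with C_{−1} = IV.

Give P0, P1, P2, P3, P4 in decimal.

P0 = 229, P1 = 87, P2 = 238, P3 = 201, P4 = 48

P0: D(K, 234) = 86; 86 ⊕ 179 = 229.
P1: D(K, 1) = 189; 189 ⊕ 234 = 87.
P2: D(K, 83) = 239; 239 ⊕ 1 = 238.
P3: D(K, 38) = 154; 154 ⊕ 83 = 201.
P4: D(K, 170) = 22; 22 ⊕ 38 = 48.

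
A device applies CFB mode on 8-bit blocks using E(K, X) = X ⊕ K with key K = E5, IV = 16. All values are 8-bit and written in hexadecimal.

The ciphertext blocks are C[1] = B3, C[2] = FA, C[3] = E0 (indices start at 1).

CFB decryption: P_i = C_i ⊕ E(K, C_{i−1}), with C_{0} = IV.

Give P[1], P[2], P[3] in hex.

P[1]: E(K, 16) = F3; B3 ⊕ F3 = 40.
P[2]: E(K, B3) = 56; FA ⊕ 56 = AC.
P[3]: E(K, FA) = 1F; E0 ⊕ 1F = FF.

P[1] = 40, P[2] = AC, P[3] = FF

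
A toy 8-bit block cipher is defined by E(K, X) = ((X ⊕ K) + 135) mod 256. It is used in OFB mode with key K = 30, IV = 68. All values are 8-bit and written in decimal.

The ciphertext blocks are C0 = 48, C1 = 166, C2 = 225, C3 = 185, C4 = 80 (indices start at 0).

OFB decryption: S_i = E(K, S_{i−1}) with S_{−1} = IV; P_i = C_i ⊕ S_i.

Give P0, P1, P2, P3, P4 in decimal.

P0 = 209, P1 = 32, P2 = 254, P3 = 49, P4 = 77

P0: S = E(K, 68) = 225; 48 ⊕ 225 = 209.
P1: S = E(K, 225) = 134; 166 ⊕ 134 = 32.
P2: S = E(K, 134) = 31; 225 ⊕ 31 = 254.
P3: S = E(K, 31) = 136; 185 ⊕ 136 = 49.
P4: S = E(K, 136) = 29; 80 ⊕ 29 = 77.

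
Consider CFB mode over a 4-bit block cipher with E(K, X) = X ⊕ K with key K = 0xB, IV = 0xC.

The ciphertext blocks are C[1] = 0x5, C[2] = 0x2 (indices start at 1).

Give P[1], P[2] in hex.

CFB decryption: P_i = C_i ⊕ E(K, C_{i−1}), with C_{0} = IV.
P[1]: E(K, 0xC) = 0x7; 0x5 ⊕ 0x7 = 0x2.
P[2]: E(K, 0x5) = 0xE; 0x2 ⊕ 0xE = 0xC.

P[1] = 0x2, P[2] = 0xC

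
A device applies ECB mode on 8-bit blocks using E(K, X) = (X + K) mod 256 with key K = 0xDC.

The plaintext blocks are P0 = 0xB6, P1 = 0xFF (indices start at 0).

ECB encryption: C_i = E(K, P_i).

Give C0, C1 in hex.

C0: E(K, 0xB6) = 0x92.
C1: E(K, 0xFF) = 0xDB.

C0 = 0x92, C1 = 0xDB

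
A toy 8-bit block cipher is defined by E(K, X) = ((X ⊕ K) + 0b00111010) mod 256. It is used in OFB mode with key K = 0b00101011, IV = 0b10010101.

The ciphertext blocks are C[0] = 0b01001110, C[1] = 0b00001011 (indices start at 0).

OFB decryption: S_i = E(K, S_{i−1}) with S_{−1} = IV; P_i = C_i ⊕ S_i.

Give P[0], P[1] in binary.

P[0]: S = E(K, 0b10010101) = 0b11111000; 0b01001110 ⊕ 0b11111000 = 0b10110110.
P[1]: S = E(K, 0b11111000) = 0b00001101; 0b00001011 ⊕ 0b00001101 = 0b00000110.

P[0] = 0b10110110, P[1] = 0b00000110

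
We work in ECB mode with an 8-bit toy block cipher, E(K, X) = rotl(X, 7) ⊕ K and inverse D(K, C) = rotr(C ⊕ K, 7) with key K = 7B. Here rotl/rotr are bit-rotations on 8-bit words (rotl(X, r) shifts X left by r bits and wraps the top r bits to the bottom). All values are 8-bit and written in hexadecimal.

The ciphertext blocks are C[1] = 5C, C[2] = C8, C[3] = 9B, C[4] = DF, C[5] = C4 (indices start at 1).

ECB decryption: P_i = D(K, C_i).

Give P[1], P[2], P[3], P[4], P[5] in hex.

P[1] = 4E, P[2] = 67, P[3] = C1, P[4] = 49, P[5] = 7F

P[1]: D(K, 5C) = 4E.
P[2]: D(K, C8) = 67.
P[3]: D(K, 9B) = C1.
P[4]: D(K, DF) = 49.
P[5]: D(K, C4) = 7F.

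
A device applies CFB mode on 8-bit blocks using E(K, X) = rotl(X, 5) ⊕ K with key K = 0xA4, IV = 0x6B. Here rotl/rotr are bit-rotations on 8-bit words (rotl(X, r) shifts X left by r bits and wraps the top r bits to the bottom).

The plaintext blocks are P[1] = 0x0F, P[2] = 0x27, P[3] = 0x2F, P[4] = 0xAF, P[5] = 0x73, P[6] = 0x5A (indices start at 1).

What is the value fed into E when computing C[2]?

CFB encryption: C_i = P_i ⊕ E(K, C_{i−1}), with C_{0} = IV.
C[1]: E(K, 0x6B) = 0xC9; 0x0F ⊕ 0xC9 = 0xC6.
C[2]: E(K, 0xC6) = 0x7C; 0x27 ⊕ 0x7C = 0x5B.
So the input to E for block [2] is 0xC6.

0xC6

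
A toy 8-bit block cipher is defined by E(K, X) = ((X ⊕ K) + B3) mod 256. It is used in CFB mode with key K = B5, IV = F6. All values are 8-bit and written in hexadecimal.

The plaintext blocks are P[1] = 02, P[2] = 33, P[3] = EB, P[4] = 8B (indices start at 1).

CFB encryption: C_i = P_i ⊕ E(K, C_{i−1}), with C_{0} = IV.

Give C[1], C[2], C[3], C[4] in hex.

C[1]: E(K, F6) = F6; 02 ⊕ F6 = F4.
C[2]: E(K, F4) = F4; 33 ⊕ F4 = C7.
C[3]: E(K, C7) = 25; EB ⊕ 25 = CE.
C[4]: E(K, CE) = 2E; 8B ⊕ 2E = A5.

C[1] = F4, C[2] = C7, C[3] = CE, C[4] = A5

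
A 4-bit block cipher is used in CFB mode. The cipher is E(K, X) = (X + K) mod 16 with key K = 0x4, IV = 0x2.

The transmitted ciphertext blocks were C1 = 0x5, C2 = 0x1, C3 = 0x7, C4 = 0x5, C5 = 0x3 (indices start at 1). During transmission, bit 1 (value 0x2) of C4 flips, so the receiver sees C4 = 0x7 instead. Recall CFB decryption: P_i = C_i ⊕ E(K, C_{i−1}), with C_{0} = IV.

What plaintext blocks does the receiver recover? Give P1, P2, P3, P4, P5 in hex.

Only C4 changed, to 0x7. In CFB, a change in C_i flips the same bit in P_i and garbles P_{i+1}. Decrypting the received ciphertext:
P1: E(K, 0x2) = 0x6; 0x5 ⊕ 0x6 = 0x3.
P2: E(K, 0x5) = 0x9; 0x1 ⊕ 0x9 = 0x8.
P3: E(K, 0x1) = 0x5; 0x7 ⊕ 0x5 = 0x2.
P4: E(K, 0x7) = 0xB; 0x7 ⊕ 0xB = 0xC.
P5: E(K, 0x7) = 0xB; 0x3 ⊕ 0xB = 0x8.
Blocks that differ from the original plaintext: P4, P5.

P1 = 0x3, P2 = 0x8, P3 = 0x2, P4 = 0xC, P5 = 0x8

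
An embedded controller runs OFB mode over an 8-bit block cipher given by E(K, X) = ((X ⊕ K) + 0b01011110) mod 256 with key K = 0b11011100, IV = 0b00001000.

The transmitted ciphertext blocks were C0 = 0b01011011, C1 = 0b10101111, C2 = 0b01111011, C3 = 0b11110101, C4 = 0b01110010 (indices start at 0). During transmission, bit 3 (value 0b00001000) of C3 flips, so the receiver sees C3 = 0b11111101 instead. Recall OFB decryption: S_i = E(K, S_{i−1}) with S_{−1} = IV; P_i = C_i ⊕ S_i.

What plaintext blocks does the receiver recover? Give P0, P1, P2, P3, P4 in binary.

P0 = 0b01101001, P1 = 0b11100011, P2 = 0b10010101, P3 = 0b01101101, P4 = 0b11011000

Only C3 changed, to 0b11111101. In OFB, a change in C_i flips the same bit in P_i only; the keystream is unaffected. Decrypting the received ciphertext:
P0: S = E(K, 0b00001000) = 0b00110010; 0b01011011 ⊕ 0b00110010 = 0b01101001.
P1: S = E(K, 0b00110010) = 0b01001100; 0b10101111 ⊕ 0b01001100 = 0b11100011.
P2: S = E(K, 0b01001100) = 0b11101110; 0b01111011 ⊕ 0b11101110 = 0b10010101.
P3: S = E(K, 0b11101110) = 0b10010000; 0b11111101 ⊕ 0b10010000 = 0b01101101.
P4: S = E(K, 0b10010000) = 0b10101010; 0b01110010 ⊕ 0b10101010 = 0b11011000.
Blocks that differ from the original plaintext: P3.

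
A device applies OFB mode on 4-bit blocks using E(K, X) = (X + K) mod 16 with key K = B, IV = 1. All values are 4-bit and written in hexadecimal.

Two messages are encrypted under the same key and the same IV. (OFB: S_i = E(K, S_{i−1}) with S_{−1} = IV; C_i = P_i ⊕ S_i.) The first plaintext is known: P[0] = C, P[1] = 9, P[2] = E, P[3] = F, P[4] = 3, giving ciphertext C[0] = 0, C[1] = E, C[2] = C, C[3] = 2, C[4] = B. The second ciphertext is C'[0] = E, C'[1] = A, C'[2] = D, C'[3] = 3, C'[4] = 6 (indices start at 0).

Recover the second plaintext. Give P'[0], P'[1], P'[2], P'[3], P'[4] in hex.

In OFB with a reused IV, both messages share the same keystream S_i, so C_i ⊕ C'_i = P_i ⊕ P'_i and thus P'_i = P_i ⊕ C_i ⊕ C'_i.
P'[0]: C ⊕ 0 ⊕ E = 2.
P'[1]: 9 ⊕ E ⊕ A = D.
P'[2]: E ⊕ C ⊕ D = F.
P'[3]: F ⊕ 2 ⊕ 3 = E.
P'[4]: 3 ⊕ B ⊕ 6 = E.

P'[0] = 2, P'[1] = D, P'[2] = F, P'[3] = E, P'[4] = E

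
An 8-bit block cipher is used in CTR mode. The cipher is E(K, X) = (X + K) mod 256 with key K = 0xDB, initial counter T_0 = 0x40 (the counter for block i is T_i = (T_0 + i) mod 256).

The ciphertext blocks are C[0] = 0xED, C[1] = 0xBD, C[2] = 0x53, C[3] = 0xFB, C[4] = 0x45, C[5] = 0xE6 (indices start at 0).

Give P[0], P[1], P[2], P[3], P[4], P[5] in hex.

CTR decryption: S_i = E(K, T_i) where T_i is the counter for block i; P_i = C_i ⊕ S_i.
P[0]: T = 0x40, S = E(K, T) = 0x1B; 0xED ⊕ 0x1B = 0xF6.
P[1]: T = 0x41, S = E(K, T) = 0x1C; 0xBD ⊕ 0x1C = 0xA1.
P[2]: T = 0x42, S = E(K, T) = 0x1D; 0x53 ⊕ 0x1D = 0x4E.
P[3]: T = 0x43, S = E(K, T) = 0x1E; 0xFB ⊕ 0x1E = 0xE5.
P[4]: T = 0x44, S = E(K, T) = 0x1F; 0x45 ⊕ 0x1F = 0x5A.
P[5]: T = 0x45, S = E(K, T) = 0x20; 0xE6 ⊕ 0x20 = 0xC6.

P[0] = 0xF6, P[1] = 0xA1, P[2] = 0x4E, P[3] = 0xE5, P[4] = 0x5A, P[5] = 0xC6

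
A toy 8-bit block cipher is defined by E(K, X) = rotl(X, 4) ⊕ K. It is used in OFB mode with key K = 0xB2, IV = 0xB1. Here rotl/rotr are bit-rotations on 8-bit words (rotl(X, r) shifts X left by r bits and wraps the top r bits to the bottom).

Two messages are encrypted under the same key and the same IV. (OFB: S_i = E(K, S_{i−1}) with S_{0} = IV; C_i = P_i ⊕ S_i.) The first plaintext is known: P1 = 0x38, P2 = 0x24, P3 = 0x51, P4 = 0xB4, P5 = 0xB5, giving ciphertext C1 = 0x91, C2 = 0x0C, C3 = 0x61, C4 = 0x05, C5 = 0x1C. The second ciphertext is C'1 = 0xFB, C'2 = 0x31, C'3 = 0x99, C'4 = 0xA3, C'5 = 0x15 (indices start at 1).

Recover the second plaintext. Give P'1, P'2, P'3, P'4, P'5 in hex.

In OFB with a reused IV, both messages share the same keystream S_i, so C_i ⊕ C'_i = P_i ⊕ P'_i and thus P'_i = P_i ⊕ C_i ⊕ C'_i.
P'1: 0x38 ⊕ 0x91 ⊕ 0xFB = 0x52.
P'2: 0x24 ⊕ 0x0C ⊕ 0x31 = 0x19.
P'3: 0x51 ⊕ 0x61 ⊕ 0x99 = 0xA9.
P'4: 0xB4 ⊕ 0x05 ⊕ 0xA3 = 0x12.
P'5: 0xB5 ⊕ 0x1C ⊕ 0x15 = 0xBC.

P'1 = 0x52, P'2 = 0x19, P'3 = 0xA9, P'4 = 0x12, P'5 = 0xBC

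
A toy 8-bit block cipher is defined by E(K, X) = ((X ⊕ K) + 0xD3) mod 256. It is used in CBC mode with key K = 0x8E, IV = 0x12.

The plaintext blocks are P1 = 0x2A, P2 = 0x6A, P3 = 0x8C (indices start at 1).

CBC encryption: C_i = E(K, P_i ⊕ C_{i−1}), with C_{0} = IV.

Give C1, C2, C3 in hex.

C1: P1 ⊕ 0x12 = 0x38; E(K, 0x38) = 0x89.
C2: P2 ⊕ 0x89 = 0xE3; E(K, 0xE3) = 0x40.
C3: P3 ⊕ 0x40 = 0xCC; E(K, 0xCC) = 0x15.

C1 = 0x89, C2 = 0x40, C3 = 0x15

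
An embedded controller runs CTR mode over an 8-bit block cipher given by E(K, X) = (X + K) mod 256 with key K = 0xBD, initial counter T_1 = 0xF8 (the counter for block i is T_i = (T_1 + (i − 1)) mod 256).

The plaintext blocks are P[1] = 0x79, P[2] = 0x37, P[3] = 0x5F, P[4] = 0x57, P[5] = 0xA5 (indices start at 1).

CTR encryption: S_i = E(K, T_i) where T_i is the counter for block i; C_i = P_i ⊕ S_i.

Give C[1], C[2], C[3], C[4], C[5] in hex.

C[1]: T = 0xF8, S = E(K, T) = 0xB5; 0x79 ⊕ 0xB5 = 0xCC.
C[2]: T = 0xF9, S = E(K, T) = 0xB6; 0x37 ⊕ 0xB6 = 0x81.
C[3]: T = 0xFA, S = E(K, T) = 0xB7; 0x5F ⊕ 0xB7 = 0xE8.
C[4]: T = 0xFB, S = E(K, T) = 0xB8; 0x57 ⊕ 0xB8 = 0xEF.
C[5]: T = 0xFC, S = E(K, T) = 0xB9; 0xA5 ⊕ 0xB9 = 0x1C.

C[1] = 0xCC, C[2] = 0x81, C[3] = 0xE8, C[4] = 0xEF, C[5] = 0x1C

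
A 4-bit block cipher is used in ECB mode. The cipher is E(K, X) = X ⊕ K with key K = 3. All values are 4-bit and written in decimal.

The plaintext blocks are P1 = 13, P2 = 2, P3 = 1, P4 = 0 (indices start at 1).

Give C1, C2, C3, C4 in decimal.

ECB encryption: C_i = E(K, P_i).
C1: E(K, 13) = 14.
C2: E(K, 2) = 1.
C3: E(K, 1) = 2.
C4: E(K, 0) = 3.

C1 = 14, C2 = 1, C3 = 2, C4 = 3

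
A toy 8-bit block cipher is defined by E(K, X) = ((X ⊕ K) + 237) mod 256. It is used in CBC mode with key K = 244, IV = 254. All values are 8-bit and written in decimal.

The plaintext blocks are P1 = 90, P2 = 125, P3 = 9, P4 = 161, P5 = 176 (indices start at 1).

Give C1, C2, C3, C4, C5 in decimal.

CBC encryption: C_i = E(K, P_i ⊕ C_{i−1}), with C_{0} = IV.
C1: P1 ⊕ 254 = 164; E(K, 164) = 61.
C2: P2 ⊕ 61 = 64; E(K, 64) = 161.
C3: P3 ⊕ 161 = 168; E(K, 168) = 73.
C4: P4 ⊕ 73 = 232; E(K, 232) = 9.
C5: P5 ⊕ 9 = 185; E(K, 185) = 58.

C1 = 61, C2 = 161, C3 = 73, C4 = 9, C5 = 58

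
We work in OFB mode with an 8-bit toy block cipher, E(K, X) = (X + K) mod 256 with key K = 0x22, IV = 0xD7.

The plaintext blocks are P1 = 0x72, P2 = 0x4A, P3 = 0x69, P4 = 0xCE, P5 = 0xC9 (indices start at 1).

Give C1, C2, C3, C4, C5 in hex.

OFB encryption: S_i = E(K, S_{i−1}) with S_{0} = IV; C_i = P_i ⊕ S_i.
C1: S = E(K, 0xD7) = 0xF9; 0x72 ⊕ 0xF9 = 0x8B.
C2: S = E(K, 0xF9) = 0x1B; 0x4A ⊕ 0x1B = 0x51.
C3: S = E(K, 0x1B) = 0x3D; 0x69 ⊕ 0x3D = 0x54.
C4: S = E(K, 0x3D) = 0x5F; 0xCE ⊕ 0x5F = 0x91.
C5: S = E(K, 0x5F) = 0x81; 0xC9 ⊕ 0x81 = 0x48.

C1 = 0x8B, C2 = 0x51, C3 = 0x54, C4 = 0x91, C5 = 0x48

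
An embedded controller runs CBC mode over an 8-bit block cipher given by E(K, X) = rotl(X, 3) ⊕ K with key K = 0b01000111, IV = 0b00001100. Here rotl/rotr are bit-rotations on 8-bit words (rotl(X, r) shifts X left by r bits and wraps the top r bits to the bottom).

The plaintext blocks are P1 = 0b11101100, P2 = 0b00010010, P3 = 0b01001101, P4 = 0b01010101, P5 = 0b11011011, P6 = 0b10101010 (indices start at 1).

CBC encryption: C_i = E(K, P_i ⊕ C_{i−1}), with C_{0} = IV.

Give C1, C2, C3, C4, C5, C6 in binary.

C1 = 0b01000000, C2 = 0b11010101, C3 = 0b10000011, C4 = 0b11110001, C5 = 0b00010110, C6 = 0b10100010

C1: P1 ⊕ 0b00001100 = 0b11100000; E(K, 0b11100000) = 0b01000000.
C2: P2 ⊕ 0b01000000 = 0b01010010; E(K, 0b01010010) = 0b11010101.
C3: P3 ⊕ 0b11010101 = 0b10011000; E(K, 0b10011000) = 0b10000011.
C4: P4 ⊕ 0b10000011 = 0b11010110; E(K, 0b11010110) = 0b11110001.
C5: P5 ⊕ 0b11110001 = 0b00101010; E(K, 0b00101010) = 0b00010110.
C6: P6 ⊕ 0b00010110 = 0b10111100; E(K, 0b10111100) = 0b10100010.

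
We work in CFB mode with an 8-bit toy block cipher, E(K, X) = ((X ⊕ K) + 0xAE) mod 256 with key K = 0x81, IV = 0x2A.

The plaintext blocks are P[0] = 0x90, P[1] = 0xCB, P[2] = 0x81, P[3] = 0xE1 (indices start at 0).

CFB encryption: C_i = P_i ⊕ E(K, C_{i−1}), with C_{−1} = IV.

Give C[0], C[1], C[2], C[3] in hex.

C[0] = 0xC9, C[1] = 0x3D, C[2] = 0xEB, C[3] = 0xF9

C[0]: E(K, 0x2A) = 0x59; 0x90 ⊕ 0x59 = 0xC9.
C[1]: E(K, 0xC9) = 0xF6; 0xCB ⊕ 0xF6 = 0x3D.
C[2]: E(K, 0x3D) = 0x6A; 0x81 ⊕ 0x6A = 0xEB.
C[3]: E(K, 0xEB) = 0x18; 0xE1 ⊕ 0x18 = 0xF9.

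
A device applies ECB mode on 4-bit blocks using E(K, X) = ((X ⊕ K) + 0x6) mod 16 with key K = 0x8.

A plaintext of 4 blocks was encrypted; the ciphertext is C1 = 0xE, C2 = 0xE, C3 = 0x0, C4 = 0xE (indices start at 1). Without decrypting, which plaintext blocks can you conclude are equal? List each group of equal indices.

ECB encrypts each block independently with the same key, so equal ciphertext blocks imply equal plaintext blocks.
C1 = C2 = C4 = 0xE, so P1 = P2 = P4.

P1 = P2 = P4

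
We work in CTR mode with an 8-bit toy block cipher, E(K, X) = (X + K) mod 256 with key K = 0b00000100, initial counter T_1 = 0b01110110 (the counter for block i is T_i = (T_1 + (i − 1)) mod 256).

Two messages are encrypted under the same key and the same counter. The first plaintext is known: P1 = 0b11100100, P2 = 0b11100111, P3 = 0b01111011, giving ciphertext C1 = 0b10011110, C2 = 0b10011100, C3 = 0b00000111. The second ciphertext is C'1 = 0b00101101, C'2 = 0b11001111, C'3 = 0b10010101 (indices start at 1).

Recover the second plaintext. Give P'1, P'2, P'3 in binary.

In CTR with a reused counter, both messages share the same keystream S_i, so C_i ⊕ C'_i = P_i ⊕ P'_i and thus P'_i = P_i ⊕ C_i ⊕ C'_i.
P'1: 0b11100100 ⊕ 0b10011110 ⊕ 0b00101101 = 0b01010111.
P'2: 0b11100111 ⊕ 0b10011100 ⊕ 0b11001111 = 0b10110100.
P'3: 0b01111011 ⊕ 0b00000111 ⊕ 0b10010101 = 0b11101001.

P'1 = 0b01010111, P'2 = 0b10110100, P'3 = 0b11101001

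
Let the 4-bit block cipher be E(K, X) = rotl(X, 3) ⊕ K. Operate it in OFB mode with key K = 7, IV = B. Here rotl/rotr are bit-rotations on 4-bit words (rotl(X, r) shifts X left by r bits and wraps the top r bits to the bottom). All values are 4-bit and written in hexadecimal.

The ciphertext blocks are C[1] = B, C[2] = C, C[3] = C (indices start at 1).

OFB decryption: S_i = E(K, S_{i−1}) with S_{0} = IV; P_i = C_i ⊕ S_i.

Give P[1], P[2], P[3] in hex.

P[1]: S = E(K, B) = A; B ⊕ A = 1.
P[2]: S = E(K, A) = 2; C ⊕ 2 = E.
P[3]: S = E(K, 2) = 6; C ⊕ 6 = A.

P[1] = 1, P[2] = E, P[3] = A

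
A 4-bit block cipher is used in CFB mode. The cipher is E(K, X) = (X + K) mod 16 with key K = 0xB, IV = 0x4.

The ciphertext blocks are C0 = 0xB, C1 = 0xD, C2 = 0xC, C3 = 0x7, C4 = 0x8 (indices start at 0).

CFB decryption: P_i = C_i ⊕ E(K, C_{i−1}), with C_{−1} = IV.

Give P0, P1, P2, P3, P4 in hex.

P0: E(K, 0x4) = 0xF; 0xB ⊕ 0xF = 0x4.
P1: E(K, 0xB) = 0x6; 0xD ⊕ 0x6 = 0xB.
P2: E(K, 0xD) = 0x8; 0xC ⊕ 0x8 = 0x4.
P3: E(K, 0xC) = 0x7; 0x7 ⊕ 0x7 = 0x0.
P4: E(K, 0x7) = 0x2; 0x8 ⊕ 0x2 = 0xA.

P0 = 0x4, P1 = 0xB, P2 = 0x4, P3 = 0x0, P4 = 0xA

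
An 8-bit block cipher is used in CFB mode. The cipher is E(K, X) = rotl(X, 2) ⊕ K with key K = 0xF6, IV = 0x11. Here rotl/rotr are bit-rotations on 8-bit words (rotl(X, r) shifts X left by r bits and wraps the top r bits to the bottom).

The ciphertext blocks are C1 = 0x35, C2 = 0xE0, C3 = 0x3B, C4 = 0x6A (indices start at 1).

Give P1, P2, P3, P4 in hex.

P1 = 0x87, P2 = 0xC2, P3 = 0x4E, P4 = 0x70

CFB decryption: P_i = C_i ⊕ E(K, C_{i−1}), with C_{0} = IV.
P1: E(K, 0x11) = 0xB2; 0x35 ⊕ 0xB2 = 0x87.
P2: E(K, 0x35) = 0x22; 0xE0 ⊕ 0x22 = 0xC2.
P3: E(K, 0xE0) = 0x75; 0x3B ⊕ 0x75 = 0x4E.
P4: E(K, 0x3B) = 0x1A; 0x6A ⊕ 0x1A = 0x70.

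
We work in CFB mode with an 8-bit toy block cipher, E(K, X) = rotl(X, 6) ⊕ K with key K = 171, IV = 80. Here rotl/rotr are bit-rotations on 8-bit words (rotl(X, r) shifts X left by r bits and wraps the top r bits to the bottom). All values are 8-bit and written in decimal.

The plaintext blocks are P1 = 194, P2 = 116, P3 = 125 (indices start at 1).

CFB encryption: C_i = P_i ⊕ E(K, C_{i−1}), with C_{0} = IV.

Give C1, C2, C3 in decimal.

C1 = 125, C2 = 128, C3 = 246

C1: E(K, 80) = 191; 194 ⊕ 191 = 125.
C2: E(K, 125) = 244; 116 ⊕ 244 = 128.
C3: E(K, 128) = 139; 125 ⊕ 139 = 246.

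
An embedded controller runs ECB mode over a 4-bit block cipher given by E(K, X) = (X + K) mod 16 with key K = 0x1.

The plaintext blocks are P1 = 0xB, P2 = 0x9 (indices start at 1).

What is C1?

ECB encryption: C_i = E(K, P_i).
C1: E(K, 0xB) = 0xC.

C1 = 0xC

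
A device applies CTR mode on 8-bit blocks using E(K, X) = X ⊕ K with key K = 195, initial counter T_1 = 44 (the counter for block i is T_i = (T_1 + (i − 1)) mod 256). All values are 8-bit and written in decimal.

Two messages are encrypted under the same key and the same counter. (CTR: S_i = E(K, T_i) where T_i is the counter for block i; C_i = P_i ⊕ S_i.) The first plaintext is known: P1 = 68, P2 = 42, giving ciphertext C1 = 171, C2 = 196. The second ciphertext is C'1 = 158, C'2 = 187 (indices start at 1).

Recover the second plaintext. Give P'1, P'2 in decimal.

P'1 = 113, P'2 = 85

In CTR with a reused counter, both messages share the same keystream S_i, so C_i ⊕ C'_i = P_i ⊕ P'_i and thus P'_i = P_i ⊕ C_i ⊕ C'_i.
P'1: 68 ⊕ 171 ⊕ 158 = 113.
P'2: 42 ⊕ 196 ⊕ 187 = 85.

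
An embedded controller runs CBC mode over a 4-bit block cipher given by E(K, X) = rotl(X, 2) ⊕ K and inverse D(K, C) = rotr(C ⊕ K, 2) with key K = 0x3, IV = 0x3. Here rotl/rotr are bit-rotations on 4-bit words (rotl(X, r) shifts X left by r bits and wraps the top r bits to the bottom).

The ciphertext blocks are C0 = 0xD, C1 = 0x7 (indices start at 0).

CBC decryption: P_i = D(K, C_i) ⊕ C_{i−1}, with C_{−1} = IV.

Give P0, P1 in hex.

P0 = 0x8, P1 = 0xC

P0: D(K, 0xD) = 0xB; 0xB ⊕ 0x3 = 0x8.
P1: D(K, 0x7) = 0x1; 0x1 ⊕ 0xD = 0xC.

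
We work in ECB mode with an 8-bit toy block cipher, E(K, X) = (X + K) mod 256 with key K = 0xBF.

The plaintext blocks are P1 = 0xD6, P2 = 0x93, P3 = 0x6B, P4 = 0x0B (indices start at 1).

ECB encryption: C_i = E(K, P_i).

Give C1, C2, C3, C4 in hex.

C1: E(K, 0xD6) = 0x95.
C2: E(K, 0x93) = 0x52.
C3: E(K, 0x6B) = 0x2A.
C4: E(K, 0x0B) = 0xCA.

C1 = 0x95, C2 = 0x52, C3 = 0x2A, C4 = 0xCA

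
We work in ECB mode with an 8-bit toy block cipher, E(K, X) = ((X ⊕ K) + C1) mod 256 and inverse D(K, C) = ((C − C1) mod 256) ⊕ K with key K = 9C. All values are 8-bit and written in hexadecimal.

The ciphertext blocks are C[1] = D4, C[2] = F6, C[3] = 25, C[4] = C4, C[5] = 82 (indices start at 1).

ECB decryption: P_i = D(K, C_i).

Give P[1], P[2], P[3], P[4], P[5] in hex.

P[1]: D(K, D4) = 8F.
P[2]: D(K, F6) = A9.
P[3]: D(K, 25) = F8.
P[4]: D(K, C4) = 9F.
P[5]: D(K, 82) = 5D.

P[1] = 8F, P[2] = A9, P[3] = F8, P[4] = 9F, P[5] = 5D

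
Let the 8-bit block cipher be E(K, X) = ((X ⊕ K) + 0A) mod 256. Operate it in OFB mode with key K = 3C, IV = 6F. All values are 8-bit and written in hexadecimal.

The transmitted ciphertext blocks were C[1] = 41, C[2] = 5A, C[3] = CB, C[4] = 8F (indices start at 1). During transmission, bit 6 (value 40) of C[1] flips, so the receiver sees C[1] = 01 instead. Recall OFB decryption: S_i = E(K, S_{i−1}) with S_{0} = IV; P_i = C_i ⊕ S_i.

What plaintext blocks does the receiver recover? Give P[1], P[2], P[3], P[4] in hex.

P[1] = 5C, P[2] = 31, P[3] = AA, P[4] = E8

Only C[1] changed, to 01. In OFB, a change in C_i flips the same bit in P_i only; the keystream is unaffected. Decrypting the received ciphertext:
P[1]: S = E(K, 6F) = 5D; 01 ⊕ 5D = 5C.
P[2]: S = E(K, 5D) = 6B; 5A ⊕ 6B = 31.
P[3]: S = E(K, 6B) = 61; CB ⊕ 61 = AA.
P[4]: S = E(K, 61) = 67; 8F ⊕ 67 = E8.
Blocks that differ from the original plaintext: P[1].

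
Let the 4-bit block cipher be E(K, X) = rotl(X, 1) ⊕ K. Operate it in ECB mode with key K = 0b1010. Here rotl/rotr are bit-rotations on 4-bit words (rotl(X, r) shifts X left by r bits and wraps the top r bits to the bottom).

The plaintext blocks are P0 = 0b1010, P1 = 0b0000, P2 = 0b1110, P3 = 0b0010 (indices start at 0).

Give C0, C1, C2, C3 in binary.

C0 = 0b1111, C1 = 0b1010, C2 = 0b0111, C3 = 0b1110

ECB encryption: C_i = E(K, P_i).
C0: E(K, 0b1010) = 0b1111.
C1: E(K, 0b0000) = 0b1010.
C2: E(K, 0b1110) = 0b0111.
C3: E(K, 0b0010) = 0b1110.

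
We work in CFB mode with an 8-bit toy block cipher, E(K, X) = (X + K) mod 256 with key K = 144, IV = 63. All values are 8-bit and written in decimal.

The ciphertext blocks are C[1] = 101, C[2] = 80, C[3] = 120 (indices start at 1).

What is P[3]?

P[3] = 152

CFB decryption: P_i = C_i ⊕ E(K, C_{i−1}), with C_{0} = IV.
P[3]: E(K, 80) = 224; 120 ⊕ 224 = 152.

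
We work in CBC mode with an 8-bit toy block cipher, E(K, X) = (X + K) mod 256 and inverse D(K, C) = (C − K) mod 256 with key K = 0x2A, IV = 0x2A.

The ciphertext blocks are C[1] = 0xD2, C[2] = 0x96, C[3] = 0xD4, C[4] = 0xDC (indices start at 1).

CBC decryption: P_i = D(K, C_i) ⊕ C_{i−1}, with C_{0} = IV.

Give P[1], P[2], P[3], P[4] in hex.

P[1]: D(K, 0xD2) = 0xA8; 0xA8 ⊕ 0x2A = 0x82.
P[2]: D(K, 0x96) = 0x6C; 0x6C ⊕ 0xD2 = 0xBE.
P[3]: D(K, 0xD4) = 0xAA; 0xAA ⊕ 0x96 = 0x3C.
P[4]: D(K, 0xDC) = 0xB2; 0xB2 ⊕ 0xD4 = 0x66.

P[1] = 0x82, P[2] = 0xBE, P[3] = 0x3C, P[4] = 0x66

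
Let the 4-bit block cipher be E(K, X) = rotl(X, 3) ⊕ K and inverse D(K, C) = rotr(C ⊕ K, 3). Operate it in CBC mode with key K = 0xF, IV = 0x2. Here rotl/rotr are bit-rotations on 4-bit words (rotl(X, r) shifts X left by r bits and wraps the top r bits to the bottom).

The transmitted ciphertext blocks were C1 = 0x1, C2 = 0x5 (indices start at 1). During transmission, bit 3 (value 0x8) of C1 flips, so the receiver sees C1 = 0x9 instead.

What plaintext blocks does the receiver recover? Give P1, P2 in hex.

P1 = 0xE, P2 = 0xC

CBC decryption: P_i = D(K, C_i) ⊕ C_{i−1}, with C_{0} = IV.
Only C1 changed, to 0x9. In CBC, a change in C_i garbles P_i and flips the same bit in P_{i+1}. Decrypting the received ciphertext:
P1: D(K, 0x9) = 0xC; 0xC ⊕ 0x2 = 0xE.
P2: D(K, 0x5) = 0x5; 0x5 ⊕ 0x9 = 0xC.
Blocks that differ from the original plaintext: P1, P2.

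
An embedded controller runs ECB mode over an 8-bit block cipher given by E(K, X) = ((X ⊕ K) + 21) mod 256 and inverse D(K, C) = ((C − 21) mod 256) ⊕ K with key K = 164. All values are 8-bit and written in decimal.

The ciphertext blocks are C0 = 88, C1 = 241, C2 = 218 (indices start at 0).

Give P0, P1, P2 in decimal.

P0 = 231, P1 = 120, P2 = 97

ECB decryption: P_i = D(K, C_i).
P0: D(K, 88) = 231.
P1: D(K, 241) = 120.
P2: D(K, 218) = 97.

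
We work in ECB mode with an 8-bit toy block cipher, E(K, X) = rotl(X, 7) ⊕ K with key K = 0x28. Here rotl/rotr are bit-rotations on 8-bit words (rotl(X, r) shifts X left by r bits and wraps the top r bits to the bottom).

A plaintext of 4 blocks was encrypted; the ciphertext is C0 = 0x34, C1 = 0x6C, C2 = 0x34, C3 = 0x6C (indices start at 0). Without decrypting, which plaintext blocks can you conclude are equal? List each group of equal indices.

ECB encrypts each block independently with the same key, so equal ciphertext blocks imply equal plaintext blocks.
C0 = C2 = 0x34, so P0 = P2.
C1 = C3 = 0x6C, so P1 = P3.

P0 = P2; P1 = P3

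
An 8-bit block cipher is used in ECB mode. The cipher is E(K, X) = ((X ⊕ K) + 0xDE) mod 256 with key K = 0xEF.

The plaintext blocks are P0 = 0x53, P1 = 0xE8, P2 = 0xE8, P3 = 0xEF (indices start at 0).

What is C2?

C2 = 0xE5

ECB encryption: C_i = E(K, P_i).
C2: E(K, 0xE8) = 0xE5.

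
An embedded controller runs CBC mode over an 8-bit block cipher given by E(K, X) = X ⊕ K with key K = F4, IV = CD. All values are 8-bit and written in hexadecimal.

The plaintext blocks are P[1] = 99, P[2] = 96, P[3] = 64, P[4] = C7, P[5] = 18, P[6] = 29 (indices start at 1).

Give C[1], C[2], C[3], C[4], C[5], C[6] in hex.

C[1] = A0, C[2] = C2, C[3] = 52, C[4] = 61, C[5] = 8D, C[6] = 50

CBC encryption: C_i = E(K, P_i ⊕ C_{i−1}), with C_{0} = IV.
C[1]: P[1] ⊕ CD = 54; E(K, 54) = A0.
C[2]: P[2] ⊕ A0 = 36; E(K, 36) = C2.
C[3]: P[3] ⊕ C2 = A6; E(K, A6) = 52.
C[4]: P[4] ⊕ 52 = 95; E(K, 95) = 61.
C[5]: P[5] ⊕ 61 = 79; E(K, 79) = 8D.
C[6]: P[6] ⊕ 8D = A4; E(K, A4) = 50.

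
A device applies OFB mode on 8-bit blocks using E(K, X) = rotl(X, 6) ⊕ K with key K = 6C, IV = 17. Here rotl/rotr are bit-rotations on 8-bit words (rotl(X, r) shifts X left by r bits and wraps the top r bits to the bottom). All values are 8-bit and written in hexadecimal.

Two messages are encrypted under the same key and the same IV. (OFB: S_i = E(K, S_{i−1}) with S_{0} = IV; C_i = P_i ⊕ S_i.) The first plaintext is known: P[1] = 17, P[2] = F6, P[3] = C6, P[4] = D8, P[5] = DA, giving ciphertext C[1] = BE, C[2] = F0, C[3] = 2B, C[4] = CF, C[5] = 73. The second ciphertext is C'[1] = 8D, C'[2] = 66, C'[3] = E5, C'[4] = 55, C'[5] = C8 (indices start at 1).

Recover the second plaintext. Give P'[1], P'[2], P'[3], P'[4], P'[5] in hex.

In OFB with a reused IV, both messages share the same keystream S_i, so C_i ⊕ C'_i = P_i ⊕ P'_i and thus P'_i = P_i ⊕ C_i ⊕ C'_i.
P'[1]: 17 ⊕ BE ⊕ 8D = 24.
P'[2]: F6 ⊕ F0 ⊕ 66 = 60.
P'[3]: C6 ⊕ 2B ⊕ E5 = 08.
P'[4]: D8 ⊕ CF ⊕ 55 = 42.
P'[5]: DA ⊕ 73 ⊕ C8 = 61.

P'[1] = 24, P'[2] = 60, P'[3] = 08, P'[4] = 42, P'[5] = 61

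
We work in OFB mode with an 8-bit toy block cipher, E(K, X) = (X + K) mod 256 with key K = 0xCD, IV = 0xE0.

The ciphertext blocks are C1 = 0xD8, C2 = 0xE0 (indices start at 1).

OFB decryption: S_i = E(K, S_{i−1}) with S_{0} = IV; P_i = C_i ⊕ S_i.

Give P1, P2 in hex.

P1 = 0x75, P2 = 0x9A

P1: S = E(K, 0xE0) = 0xAD; 0xD8 ⊕ 0xAD = 0x75.
P2: S = E(K, 0xAD) = 0x7A; 0xE0 ⊕ 0x7A = 0x9A.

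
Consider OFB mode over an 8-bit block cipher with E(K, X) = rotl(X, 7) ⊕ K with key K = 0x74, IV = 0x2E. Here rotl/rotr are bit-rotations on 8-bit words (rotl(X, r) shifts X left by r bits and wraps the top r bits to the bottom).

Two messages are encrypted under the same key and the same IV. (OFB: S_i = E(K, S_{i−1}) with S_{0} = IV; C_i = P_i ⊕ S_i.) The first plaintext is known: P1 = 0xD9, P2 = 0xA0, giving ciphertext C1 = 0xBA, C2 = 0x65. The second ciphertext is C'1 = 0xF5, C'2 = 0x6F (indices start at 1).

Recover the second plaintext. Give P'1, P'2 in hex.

In OFB with a reused IV, both messages share the same keystream S_i, so C_i ⊕ C'_i = P_i ⊕ P'_i and thus P'_i = P_i ⊕ C_i ⊕ C'_i.
P'1: 0xD9 ⊕ 0xBA ⊕ 0xF5 = 0x96.
P'2: 0xA0 ⊕ 0x65 ⊕ 0x6F = 0xAA.

P'1 = 0x96, P'2 = 0xAA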